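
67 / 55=1.22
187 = 187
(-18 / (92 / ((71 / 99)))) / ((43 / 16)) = -568 / 10879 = -0.05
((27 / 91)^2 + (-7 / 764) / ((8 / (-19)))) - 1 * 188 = -187.89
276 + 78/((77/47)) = 24918/77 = 323.61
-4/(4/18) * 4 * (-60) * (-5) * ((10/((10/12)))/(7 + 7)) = -129600/7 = -18514.29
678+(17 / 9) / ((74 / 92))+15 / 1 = 231551 / 333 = 695.35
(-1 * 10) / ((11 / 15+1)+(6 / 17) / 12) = -5100 / 899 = -5.67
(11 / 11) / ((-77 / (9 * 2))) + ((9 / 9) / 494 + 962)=36583741 / 38038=961.77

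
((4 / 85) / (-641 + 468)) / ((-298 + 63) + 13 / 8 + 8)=0.00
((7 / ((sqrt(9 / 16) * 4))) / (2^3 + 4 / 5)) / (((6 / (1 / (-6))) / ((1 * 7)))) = -245 / 4752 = -0.05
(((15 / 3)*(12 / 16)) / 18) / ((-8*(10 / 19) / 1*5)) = -0.01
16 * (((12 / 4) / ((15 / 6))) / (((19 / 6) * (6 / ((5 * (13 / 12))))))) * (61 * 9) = 57096 / 19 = 3005.05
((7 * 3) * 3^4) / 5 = 1701 / 5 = 340.20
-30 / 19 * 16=-480 / 19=-25.26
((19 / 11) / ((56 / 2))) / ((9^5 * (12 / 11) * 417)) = 19 / 8273473488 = 0.00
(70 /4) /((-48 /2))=-35 /48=-0.73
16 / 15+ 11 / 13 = 373 / 195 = 1.91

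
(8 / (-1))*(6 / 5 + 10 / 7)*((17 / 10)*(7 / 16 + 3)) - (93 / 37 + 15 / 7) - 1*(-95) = -42142 / 1295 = -32.54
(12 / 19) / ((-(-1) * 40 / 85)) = 51 / 38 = 1.34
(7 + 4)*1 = 11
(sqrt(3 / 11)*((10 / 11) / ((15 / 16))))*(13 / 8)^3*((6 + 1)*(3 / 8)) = 15379*sqrt(33) / 15488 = 5.70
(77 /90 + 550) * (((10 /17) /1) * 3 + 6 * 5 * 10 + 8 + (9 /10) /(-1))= 2603139539 /15300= 170139.84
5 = 5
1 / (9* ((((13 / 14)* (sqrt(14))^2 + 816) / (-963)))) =-107 / 829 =-0.13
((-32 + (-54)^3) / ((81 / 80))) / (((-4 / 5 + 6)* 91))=-31499200 / 95823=-328.72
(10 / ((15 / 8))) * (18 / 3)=32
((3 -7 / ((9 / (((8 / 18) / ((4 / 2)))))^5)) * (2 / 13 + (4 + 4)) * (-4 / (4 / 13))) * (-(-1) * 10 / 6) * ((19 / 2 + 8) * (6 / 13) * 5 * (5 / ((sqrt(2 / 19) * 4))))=-2425494347005625 * sqrt(38) / 181312788852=-82463.85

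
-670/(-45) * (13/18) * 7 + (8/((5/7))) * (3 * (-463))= -6270019/405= -15481.53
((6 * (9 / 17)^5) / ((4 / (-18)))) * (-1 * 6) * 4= 38263752 / 1419857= 26.95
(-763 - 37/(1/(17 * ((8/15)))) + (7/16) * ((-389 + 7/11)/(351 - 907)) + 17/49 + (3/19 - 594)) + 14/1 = -143288518907/85409940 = -1677.66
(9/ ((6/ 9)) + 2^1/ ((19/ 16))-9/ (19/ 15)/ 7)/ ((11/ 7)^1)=3769/ 418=9.02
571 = 571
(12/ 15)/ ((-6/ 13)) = -26/ 15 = -1.73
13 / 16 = 0.81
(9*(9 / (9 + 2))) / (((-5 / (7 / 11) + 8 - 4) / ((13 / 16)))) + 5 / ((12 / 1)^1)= -599 / 528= -1.13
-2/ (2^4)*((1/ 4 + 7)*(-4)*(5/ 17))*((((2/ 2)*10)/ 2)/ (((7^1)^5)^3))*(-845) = -612625/ 645668365352248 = -0.00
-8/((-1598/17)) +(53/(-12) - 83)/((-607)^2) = 17636249/207805236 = 0.08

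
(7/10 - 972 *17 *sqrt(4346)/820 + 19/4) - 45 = -4131 *sqrt(4346)/205 - 791/20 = -1368.00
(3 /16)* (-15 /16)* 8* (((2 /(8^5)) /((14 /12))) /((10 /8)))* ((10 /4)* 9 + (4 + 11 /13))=-19197 /11927552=-0.00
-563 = -563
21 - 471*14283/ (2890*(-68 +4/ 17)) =1204437/ 21760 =55.35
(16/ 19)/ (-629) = -16/ 11951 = -0.00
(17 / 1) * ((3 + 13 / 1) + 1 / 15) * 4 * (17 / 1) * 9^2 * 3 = 22566276 / 5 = 4513255.20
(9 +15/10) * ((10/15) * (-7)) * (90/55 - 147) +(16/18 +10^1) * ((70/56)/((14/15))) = 7137.40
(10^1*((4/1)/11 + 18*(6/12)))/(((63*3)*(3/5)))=5150/6237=0.83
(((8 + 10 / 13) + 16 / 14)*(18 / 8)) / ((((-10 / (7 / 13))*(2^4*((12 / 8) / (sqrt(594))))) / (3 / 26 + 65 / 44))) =-336159*sqrt(66) / 1406080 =-1.94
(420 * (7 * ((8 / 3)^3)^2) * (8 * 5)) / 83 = 509496.99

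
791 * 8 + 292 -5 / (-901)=5964625 / 901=6620.01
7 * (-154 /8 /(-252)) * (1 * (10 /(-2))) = -2.67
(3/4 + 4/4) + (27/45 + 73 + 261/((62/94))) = 292057/620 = 471.06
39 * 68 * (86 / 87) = 76024 / 29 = 2621.52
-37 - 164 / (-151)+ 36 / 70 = -187087 / 5285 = -35.40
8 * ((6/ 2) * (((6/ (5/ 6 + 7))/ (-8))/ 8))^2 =729/ 70688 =0.01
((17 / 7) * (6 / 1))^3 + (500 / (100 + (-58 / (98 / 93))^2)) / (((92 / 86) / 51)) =183849375317406 / 59277228101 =3101.52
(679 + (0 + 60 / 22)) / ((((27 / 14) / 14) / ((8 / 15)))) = 11758432 / 4455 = 2639.38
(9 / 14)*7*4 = 18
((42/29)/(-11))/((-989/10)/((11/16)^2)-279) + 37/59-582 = -293829878833/505407157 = -581.37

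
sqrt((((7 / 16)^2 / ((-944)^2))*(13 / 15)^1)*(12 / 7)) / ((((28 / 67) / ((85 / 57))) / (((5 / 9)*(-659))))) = -3753005*sqrt(455) / 108476928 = -0.74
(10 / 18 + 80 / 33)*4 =1180 / 99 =11.92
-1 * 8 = -8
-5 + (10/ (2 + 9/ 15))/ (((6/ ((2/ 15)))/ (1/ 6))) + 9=1409/ 351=4.01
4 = 4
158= 158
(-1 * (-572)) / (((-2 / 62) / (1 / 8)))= -4433 / 2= -2216.50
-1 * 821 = -821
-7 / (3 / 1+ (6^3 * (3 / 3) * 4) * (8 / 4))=-7 / 1731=-0.00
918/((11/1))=918/11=83.45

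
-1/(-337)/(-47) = -1/15839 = -0.00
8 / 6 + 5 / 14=71 / 42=1.69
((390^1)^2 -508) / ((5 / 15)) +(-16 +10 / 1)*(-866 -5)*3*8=580200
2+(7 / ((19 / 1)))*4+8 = 218 / 19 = 11.47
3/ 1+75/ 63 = 88/ 21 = 4.19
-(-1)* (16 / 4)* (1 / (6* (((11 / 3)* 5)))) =0.04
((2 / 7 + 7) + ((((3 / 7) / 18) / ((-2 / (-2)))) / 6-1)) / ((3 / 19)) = 30115 / 756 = 39.83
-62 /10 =-31 /5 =-6.20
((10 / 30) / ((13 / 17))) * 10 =170 / 39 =4.36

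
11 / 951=0.01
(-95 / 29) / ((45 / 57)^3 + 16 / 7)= -4561235 / 3867701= -1.18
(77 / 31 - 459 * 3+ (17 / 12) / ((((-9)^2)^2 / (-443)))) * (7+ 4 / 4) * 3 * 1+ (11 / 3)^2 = -6707273483 / 203391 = -32977.24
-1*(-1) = 1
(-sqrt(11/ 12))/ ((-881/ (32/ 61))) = 16 * sqrt(33)/ 161223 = 0.00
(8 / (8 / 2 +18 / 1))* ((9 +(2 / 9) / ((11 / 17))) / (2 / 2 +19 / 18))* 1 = 200 / 121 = 1.65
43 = 43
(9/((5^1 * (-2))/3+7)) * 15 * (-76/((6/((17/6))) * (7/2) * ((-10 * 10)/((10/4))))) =2907/308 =9.44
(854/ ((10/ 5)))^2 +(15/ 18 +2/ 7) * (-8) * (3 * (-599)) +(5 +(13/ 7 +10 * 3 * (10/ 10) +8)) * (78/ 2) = 1401161/ 7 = 200165.86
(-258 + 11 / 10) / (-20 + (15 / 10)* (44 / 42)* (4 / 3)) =53949 / 3760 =14.35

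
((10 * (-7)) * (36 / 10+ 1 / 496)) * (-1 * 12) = 187593 / 62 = 3025.69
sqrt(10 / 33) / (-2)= -sqrt(330) / 66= -0.28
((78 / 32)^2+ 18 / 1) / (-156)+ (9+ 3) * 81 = 12937221 / 13312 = 971.85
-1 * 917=-917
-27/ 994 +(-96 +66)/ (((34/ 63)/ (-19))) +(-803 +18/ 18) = 4294615/ 16898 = 254.15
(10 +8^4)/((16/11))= 22583/8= 2822.88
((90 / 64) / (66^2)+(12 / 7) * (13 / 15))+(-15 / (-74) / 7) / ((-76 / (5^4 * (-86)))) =8370802353 / 381082240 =21.97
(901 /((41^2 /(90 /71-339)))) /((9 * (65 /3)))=-7201693 /7757815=-0.93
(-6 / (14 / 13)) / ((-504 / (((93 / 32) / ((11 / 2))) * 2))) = 403 / 34496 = 0.01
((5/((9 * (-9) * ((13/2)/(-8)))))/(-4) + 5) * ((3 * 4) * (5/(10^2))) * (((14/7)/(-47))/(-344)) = 1049/2837484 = 0.00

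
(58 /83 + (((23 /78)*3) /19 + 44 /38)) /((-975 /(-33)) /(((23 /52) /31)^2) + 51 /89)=40414659967 /3081840787092938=0.00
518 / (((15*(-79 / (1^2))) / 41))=-21238 / 1185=-17.92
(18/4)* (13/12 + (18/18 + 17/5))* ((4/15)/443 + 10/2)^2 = 363270759089/588747000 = 617.02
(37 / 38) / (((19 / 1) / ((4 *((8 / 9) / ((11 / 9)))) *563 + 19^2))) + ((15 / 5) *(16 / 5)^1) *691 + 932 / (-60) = 800613067 / 119130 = 6720.50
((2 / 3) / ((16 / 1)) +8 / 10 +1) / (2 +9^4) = 0.00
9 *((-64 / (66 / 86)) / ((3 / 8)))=-22016 / 11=-2001.45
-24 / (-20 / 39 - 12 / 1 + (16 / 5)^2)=10.56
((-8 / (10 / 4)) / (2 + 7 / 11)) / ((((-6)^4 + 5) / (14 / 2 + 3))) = -352 / 37729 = -0.01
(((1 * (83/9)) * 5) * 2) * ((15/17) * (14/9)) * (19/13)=1103900/5967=185.00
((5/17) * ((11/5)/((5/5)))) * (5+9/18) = 121/34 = 3.56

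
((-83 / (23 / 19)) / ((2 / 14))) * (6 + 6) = -5759.48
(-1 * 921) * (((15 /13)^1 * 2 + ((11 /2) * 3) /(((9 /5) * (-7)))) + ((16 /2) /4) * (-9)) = 2849881 /182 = 15658.69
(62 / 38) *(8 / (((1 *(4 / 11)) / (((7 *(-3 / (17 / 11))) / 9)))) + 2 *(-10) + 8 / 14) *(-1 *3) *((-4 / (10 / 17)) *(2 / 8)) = -291307 / 665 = -438.06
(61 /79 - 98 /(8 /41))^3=-3979390040033563 /31554496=-126111665.36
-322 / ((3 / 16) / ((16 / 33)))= -82432 / 99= -832.65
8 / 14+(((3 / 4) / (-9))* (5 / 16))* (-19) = 1433 / 1344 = 1.07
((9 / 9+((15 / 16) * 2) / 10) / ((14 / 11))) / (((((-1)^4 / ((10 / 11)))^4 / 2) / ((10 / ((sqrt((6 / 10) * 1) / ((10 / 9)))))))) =1187500 * sqrt(15) / 251559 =18.28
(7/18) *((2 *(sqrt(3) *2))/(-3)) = -14 *sqrt(3)/27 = -0.90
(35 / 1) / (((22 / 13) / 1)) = 455 / 22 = 20.68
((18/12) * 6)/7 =9/7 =1.29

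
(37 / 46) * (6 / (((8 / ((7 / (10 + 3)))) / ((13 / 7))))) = 111 / 184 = 0.60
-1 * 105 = -105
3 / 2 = 1.50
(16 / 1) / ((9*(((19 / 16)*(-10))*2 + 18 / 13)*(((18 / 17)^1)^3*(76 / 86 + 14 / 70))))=-109854680 / 1777893219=-0.06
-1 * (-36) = 36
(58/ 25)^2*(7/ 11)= 3.43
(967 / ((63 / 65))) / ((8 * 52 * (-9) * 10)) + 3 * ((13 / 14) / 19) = 82715 / 689472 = 0.12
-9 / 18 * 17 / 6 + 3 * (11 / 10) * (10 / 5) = 311 / 60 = 5.18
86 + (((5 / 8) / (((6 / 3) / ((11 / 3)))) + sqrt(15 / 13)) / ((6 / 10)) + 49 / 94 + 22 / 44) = 90.72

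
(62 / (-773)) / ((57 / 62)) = -0.09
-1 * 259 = -259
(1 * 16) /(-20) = -4 /5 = -0.80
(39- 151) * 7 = -784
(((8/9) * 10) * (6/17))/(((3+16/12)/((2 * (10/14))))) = 1600/1547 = 1.03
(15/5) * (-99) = -297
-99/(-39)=33/13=2.54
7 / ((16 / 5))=35 / 16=2.19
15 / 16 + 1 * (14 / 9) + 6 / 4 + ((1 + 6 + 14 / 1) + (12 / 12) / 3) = 3647 / 144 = 25.33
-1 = -1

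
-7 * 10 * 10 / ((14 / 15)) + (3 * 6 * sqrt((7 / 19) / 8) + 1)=-749 + 9 * sqrt(266) / 38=-745.14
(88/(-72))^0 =1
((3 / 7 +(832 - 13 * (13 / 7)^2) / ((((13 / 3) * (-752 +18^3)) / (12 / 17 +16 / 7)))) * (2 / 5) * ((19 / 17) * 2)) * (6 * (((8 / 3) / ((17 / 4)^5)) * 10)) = 0.06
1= 1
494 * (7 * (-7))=-24206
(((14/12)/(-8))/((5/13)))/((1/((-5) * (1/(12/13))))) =1183/576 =2.05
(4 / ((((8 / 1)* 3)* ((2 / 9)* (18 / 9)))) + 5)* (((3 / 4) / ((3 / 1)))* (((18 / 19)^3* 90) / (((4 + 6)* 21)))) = 94041 / 192052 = 0.49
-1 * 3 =-3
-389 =-389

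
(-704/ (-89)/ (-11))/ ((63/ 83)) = -5312/ 5607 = -0.95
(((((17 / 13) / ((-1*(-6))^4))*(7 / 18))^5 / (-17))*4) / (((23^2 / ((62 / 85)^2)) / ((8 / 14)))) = -666827329 / 530053859921952668412189081600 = -0.00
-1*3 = -3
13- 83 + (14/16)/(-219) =-122647/1752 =-70.00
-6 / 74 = -3 / 37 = -0.08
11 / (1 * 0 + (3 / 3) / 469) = 5159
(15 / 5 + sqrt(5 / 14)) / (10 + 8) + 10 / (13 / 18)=sqrt(70) / 252 + 1093 / 78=14.05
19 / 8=2.38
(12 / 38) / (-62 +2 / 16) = -0.01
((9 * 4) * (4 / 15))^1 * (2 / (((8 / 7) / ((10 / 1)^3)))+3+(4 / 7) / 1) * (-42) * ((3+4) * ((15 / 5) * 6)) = -89087040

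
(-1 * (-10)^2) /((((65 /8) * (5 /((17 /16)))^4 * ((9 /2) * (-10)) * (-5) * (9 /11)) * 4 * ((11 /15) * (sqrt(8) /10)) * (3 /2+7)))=-4913 * sqrt(2) /359424000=-0.00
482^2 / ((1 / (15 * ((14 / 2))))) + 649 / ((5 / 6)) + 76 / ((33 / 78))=1341723814 / 55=24394978.44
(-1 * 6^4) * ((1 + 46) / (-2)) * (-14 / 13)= -32798.77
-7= -7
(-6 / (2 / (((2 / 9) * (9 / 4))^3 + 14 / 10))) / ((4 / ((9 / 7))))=-1647 / 1120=-1.47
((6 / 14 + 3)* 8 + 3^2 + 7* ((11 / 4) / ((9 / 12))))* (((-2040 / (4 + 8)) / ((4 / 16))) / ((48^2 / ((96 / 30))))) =-11084 / 189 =-58.65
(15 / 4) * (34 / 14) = 255 / 28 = 9.11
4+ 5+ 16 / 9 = 97 / 9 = 10.78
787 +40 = 827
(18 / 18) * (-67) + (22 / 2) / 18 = -1195 / 18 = -66.39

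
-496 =-496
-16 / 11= -1.45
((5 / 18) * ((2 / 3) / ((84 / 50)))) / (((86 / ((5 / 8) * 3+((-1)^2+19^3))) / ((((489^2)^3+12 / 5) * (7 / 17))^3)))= 31829849306080887567298419662807230645591718550327587245 / 20280864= 1569452332310935449658280000000000000000000000000.00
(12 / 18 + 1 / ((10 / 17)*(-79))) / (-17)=-1529 / 40290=-0.04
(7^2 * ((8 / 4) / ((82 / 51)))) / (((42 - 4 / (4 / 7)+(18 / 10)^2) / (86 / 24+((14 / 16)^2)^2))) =1066968875 / 160546816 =6.65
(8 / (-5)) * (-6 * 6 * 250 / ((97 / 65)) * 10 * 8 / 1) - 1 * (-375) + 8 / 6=224749513 / 291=772335.10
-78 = -78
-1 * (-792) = 792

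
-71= -71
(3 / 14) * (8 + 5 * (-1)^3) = 9 / 14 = 0.64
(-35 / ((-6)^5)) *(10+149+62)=7735 / 7776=0.99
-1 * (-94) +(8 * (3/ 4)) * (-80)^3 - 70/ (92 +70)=-248824421/ 81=-3071906.43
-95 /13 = -7.31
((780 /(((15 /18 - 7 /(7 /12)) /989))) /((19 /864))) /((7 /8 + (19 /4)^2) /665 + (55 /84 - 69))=45987.86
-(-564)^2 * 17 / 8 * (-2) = 1351908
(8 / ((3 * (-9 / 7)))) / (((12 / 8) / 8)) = -896 / 81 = -11.06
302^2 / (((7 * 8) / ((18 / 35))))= 205209 / 245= 837.59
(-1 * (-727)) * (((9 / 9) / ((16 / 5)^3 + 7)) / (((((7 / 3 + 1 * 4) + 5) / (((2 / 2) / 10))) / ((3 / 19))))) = 54525 / 2140844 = 0.03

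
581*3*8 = 13944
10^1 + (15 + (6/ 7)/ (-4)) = 347/ 14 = 24.79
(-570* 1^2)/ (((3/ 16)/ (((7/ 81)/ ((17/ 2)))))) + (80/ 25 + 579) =3795647/ 6885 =551.29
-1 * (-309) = 309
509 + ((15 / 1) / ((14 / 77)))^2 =29261 / 4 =7315.25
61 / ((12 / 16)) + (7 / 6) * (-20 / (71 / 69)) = 12494 / 213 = 58.66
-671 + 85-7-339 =-932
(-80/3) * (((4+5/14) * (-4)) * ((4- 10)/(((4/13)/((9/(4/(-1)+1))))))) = 190320/7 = 27188.57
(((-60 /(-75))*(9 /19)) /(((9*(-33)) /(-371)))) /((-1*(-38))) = 742 /59565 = 0.01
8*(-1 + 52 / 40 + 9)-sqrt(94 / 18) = 372 / 5-sqrt(47) / 3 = 72.11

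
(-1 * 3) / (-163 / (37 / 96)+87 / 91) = 3367 / 473583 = 0.01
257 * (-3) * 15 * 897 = -10373805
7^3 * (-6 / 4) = -1029 / 2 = -514.50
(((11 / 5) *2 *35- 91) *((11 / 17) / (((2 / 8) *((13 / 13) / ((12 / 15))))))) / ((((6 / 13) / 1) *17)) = 24024 / 1445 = 16.63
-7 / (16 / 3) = -21 / 16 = -1.31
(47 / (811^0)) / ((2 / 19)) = 893 / 2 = 446.50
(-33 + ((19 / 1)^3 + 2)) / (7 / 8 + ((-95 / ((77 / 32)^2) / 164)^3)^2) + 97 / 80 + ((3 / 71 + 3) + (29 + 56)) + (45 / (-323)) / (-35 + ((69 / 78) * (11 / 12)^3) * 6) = 22728729060456760537496143318765479050338499453 / 2879723016643967060668322589403093627797520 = 7892.68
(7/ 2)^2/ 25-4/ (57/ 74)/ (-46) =79039/ 131100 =0.60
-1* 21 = -21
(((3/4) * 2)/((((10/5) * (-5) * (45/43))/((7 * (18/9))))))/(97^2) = -301/1411350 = -0.00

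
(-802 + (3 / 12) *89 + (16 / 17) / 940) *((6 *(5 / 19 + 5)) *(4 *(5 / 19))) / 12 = -623019450 / 288439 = -2159.97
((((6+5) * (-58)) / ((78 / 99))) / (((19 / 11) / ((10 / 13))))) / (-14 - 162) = 52635 / 25688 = 2.05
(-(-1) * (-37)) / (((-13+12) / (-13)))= -481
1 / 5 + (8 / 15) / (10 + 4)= 5 / 21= 0.24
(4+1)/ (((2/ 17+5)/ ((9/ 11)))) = 255/ 319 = 0.80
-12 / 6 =-2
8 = 8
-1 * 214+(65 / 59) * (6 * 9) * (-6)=-33686 / 59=-570.95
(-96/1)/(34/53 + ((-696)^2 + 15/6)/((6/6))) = -3392/17116143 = -0.00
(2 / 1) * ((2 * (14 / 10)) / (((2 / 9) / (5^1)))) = 126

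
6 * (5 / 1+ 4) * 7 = 378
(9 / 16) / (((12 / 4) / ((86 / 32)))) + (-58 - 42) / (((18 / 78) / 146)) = -48588413 / 768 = -63266.16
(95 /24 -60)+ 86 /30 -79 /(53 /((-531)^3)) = 473119166829 /2120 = 223169418.32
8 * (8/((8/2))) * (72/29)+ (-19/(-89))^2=9135461/229709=39.77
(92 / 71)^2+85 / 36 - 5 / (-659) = 484078931 / 119592684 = 4.05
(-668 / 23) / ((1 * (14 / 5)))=-1670 / 161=-10.37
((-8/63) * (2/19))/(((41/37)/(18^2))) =-21312/5453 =-3.91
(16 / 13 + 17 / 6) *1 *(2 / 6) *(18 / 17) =317 / 221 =1.43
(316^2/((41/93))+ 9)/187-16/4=9256309/7667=1207.29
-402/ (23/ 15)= -6030/ 23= -262.17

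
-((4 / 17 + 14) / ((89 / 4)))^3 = -907039232 / 3463512697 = -0.26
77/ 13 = 5.92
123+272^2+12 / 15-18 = 370449 / 5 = 74089.80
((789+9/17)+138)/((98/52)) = 409968/833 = 492.16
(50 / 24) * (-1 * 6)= -25 / 2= -12.50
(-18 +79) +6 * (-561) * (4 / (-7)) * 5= 9678.14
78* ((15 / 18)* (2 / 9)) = 130 / 9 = 14.44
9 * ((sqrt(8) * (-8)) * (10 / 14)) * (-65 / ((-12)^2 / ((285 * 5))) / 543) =154375 * sqrt(2) / 1267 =172.31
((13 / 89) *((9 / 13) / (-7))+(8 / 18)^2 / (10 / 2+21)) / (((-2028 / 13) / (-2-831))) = -534667 / 14619852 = -0.04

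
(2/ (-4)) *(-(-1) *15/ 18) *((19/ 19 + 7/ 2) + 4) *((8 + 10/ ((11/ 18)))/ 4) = -5695/ 264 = -21.57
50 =50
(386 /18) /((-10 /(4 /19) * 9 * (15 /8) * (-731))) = 3088 /84375675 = 0.00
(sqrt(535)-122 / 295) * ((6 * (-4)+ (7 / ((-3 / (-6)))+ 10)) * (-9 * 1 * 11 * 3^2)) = 0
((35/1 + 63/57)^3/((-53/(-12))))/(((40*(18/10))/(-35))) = -5649504980/1090581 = -5180.27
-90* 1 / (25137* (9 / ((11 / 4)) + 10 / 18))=-330 / 352849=-0.00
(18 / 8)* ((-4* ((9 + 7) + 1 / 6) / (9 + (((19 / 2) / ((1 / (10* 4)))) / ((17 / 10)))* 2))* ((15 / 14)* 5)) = -371025 / 217084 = -1.71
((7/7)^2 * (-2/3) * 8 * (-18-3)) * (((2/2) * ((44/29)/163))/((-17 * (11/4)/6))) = -10752/80359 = -0.13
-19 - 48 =-67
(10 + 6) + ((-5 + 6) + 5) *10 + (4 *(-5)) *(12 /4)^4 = -1544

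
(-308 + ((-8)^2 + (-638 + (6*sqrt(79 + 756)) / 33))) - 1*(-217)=-665 + 2*sqrt(835) / 11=-659.75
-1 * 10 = -10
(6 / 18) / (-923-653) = -1 / 4728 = -0.00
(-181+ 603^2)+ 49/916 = 363428.05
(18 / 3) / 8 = 3 / 4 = 0.75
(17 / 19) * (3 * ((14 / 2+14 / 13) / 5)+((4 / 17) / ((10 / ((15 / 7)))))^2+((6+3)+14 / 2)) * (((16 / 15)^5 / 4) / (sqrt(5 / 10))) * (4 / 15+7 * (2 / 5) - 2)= 16098153988096 * sqrt(2) / 2343632484375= 9.71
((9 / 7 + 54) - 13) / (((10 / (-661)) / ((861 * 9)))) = -21659119.20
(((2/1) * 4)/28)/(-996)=-1/3486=-0.00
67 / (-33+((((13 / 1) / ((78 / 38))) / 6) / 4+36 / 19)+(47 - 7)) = 1368 / 187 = 7.32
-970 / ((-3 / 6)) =1940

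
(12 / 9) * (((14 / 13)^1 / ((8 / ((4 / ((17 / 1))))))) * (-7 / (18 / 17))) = -98 / 351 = -0.28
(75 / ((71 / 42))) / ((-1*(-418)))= 1575 / 14839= 0.11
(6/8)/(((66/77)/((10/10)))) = 7/8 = 0.88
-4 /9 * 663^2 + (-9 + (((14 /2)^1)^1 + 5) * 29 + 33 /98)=-19112417 /98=-195024.66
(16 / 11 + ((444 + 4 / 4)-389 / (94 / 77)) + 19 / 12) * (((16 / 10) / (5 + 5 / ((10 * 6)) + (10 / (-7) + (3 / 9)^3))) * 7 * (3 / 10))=4248041868 / 36073675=117.76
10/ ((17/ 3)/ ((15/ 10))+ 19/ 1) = 18/ 41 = 0.44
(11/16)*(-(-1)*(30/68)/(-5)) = -33/544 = -0.06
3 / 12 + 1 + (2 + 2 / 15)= 203 / 60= 3.38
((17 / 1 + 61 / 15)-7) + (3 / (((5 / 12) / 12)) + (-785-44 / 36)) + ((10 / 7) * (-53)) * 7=-54709 / 45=-1215.76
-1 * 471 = -471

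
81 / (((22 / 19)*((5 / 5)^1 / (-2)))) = -1539 / 11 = -139.91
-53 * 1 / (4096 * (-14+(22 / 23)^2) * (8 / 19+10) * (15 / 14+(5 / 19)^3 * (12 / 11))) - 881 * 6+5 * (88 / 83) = -128923775075130199703 / 24414150891479040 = -5280.70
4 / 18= 2 / 9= 0.22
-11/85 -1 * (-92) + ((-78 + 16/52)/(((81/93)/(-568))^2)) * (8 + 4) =-106468282748969/268515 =-396507765.86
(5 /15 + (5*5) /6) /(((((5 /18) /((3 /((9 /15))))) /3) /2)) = 486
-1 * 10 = -10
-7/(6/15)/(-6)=35/12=2.92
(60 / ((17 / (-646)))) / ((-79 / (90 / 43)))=205200 / 3397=60.41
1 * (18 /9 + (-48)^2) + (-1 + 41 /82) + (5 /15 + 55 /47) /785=510368959 /221370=2305.50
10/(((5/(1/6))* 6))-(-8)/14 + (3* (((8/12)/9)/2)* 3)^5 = 2147/3402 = 0.63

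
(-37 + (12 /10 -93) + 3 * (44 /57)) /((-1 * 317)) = 12016 /30115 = 0.40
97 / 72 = 1.35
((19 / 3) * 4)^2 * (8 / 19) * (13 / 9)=31616 / 81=390.32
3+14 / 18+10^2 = 934 / 9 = 103.78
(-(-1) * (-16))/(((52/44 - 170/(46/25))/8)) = 8096/5769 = 1.40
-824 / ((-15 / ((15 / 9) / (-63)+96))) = 14946536 / 2835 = 5272.15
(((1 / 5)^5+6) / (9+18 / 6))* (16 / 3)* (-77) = -5775308 / 28125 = -205.34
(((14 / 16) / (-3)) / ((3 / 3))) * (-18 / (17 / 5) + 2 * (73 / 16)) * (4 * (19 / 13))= -69293 / 10608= -6.53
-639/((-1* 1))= 639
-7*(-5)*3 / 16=6.56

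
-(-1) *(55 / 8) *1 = 55 / 8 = 6.88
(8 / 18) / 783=4 / 7047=0.00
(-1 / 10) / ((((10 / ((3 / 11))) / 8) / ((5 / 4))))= -3 / 110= -0.03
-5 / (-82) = 5 / 82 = 0.06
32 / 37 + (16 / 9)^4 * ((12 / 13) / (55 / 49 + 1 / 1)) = 71235680 / 13675311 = 5.21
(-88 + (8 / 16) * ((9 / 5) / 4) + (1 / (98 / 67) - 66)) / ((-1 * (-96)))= -300059 / 188160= -1.59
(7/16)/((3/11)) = 77/48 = 1.60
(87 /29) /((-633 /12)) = -12 /211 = -0.06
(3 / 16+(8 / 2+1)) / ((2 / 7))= 581 / 32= 18.16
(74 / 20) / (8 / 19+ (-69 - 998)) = -703 / 202650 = -0.00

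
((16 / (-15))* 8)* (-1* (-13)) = -1664 / 15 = -110.93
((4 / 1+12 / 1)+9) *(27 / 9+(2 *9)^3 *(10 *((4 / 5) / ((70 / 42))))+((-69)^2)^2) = 567377940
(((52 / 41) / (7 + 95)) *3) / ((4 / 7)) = 91 / 1394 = 0.07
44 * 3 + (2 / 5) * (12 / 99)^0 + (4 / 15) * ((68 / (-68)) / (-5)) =9934 / 75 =132.45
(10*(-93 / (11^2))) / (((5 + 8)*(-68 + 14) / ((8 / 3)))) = 1240 / 42471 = 0.03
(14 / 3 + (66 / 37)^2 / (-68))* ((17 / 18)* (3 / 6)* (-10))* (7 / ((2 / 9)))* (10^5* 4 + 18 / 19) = -42899916604825 / 156066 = -274883168.69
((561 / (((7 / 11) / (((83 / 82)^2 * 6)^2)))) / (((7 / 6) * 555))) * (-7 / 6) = -878595896673 / 14637441980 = -60.02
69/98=0.70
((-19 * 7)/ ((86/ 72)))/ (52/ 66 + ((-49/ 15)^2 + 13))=-423225/ 92966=-4.55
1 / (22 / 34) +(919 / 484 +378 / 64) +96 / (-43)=1185103 / 166496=7.12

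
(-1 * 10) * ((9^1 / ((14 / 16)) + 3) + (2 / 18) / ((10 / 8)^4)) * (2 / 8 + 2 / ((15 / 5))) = -5774087 / 47250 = -122.20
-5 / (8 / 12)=-15 / 2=-7.50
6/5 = 1.20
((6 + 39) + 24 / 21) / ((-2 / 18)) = -2907 / 7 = -415.29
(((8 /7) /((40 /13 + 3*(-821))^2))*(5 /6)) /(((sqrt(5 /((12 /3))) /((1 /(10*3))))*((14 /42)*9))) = 676*sqrt(5) /966410336745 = 0.00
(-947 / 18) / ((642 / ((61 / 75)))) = -0.07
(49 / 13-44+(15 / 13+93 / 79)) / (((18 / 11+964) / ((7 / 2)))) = -2997071 / 21817588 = -0.14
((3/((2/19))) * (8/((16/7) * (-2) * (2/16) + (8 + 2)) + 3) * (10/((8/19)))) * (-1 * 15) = -3438525/88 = -39074.15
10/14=5/7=0.71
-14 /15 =-0.93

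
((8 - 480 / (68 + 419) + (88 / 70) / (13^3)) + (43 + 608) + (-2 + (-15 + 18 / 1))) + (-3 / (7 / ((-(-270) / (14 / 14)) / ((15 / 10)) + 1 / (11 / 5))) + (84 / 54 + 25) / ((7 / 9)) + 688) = 537078086758 / 411926515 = 1303.82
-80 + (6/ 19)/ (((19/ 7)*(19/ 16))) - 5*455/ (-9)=172.88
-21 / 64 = -0.33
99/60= 33/20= 1.65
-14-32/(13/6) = -374/13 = -28.77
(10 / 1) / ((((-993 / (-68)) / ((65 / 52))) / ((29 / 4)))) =12325 / 1986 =6.21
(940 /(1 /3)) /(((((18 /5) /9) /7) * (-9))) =-16450 /3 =-5483.33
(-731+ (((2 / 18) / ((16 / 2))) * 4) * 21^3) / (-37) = 433 / 74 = 5.85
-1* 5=-5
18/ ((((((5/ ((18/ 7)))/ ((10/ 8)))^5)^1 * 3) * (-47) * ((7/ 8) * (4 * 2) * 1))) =-177147/ 88472048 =-0.00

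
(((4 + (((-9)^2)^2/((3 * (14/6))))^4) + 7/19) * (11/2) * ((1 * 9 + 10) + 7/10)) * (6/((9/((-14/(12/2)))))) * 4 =-152588800472057391508/293265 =-520310301168081.40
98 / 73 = 1.34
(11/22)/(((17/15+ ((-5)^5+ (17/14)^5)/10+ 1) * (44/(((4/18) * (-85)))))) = 114287600/165112849869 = 0.00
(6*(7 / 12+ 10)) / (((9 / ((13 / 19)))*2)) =1651 / 684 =2.41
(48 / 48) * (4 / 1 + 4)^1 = 8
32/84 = 8/21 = 0.38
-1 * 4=-4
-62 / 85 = -0.73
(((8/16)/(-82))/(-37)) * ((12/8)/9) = 1/36408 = 0.00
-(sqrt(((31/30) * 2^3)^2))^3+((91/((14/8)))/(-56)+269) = -14026361/47250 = -296.85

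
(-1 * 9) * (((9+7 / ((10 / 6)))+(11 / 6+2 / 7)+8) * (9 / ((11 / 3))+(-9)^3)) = 58705236 / 385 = 152481.13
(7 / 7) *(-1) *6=-6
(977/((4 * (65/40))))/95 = 1954/1235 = 1.58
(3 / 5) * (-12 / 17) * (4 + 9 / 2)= -18 / 5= -3.60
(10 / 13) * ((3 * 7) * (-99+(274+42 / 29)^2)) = 13382225850 / 10933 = 1224021.39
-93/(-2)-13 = 67/2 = 33.50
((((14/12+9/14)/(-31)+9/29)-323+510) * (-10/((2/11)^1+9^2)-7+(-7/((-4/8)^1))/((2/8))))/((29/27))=1388680371990/162969821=8521.09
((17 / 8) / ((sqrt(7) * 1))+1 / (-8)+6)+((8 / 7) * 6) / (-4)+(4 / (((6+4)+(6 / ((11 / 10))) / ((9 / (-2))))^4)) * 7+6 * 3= 17 * sqrt(7) / 56+548701045883 / 24754835000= 22.97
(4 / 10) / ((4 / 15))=1.50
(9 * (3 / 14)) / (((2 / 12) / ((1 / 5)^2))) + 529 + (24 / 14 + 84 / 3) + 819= 241181 / 175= 1378.18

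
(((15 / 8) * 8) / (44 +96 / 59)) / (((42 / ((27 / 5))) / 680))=135405 / 4711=28.74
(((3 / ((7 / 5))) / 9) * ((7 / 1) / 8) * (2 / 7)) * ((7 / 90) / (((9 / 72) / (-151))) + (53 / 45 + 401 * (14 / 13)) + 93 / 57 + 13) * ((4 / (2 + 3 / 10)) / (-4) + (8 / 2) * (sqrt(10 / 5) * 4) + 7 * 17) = 2246500 * sqrt(2) / 6669 + 56724125 / 22724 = 2972.61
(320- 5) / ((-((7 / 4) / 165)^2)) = -19602000 / 7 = -2800285.71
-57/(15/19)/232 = -361/1160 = -0.31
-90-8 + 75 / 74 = -96.99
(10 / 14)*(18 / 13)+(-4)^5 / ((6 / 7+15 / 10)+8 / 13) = -16910798 / 49231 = -343.50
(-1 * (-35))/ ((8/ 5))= 175/ 8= 21.88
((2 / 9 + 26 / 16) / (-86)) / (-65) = 133 / 402480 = 0.00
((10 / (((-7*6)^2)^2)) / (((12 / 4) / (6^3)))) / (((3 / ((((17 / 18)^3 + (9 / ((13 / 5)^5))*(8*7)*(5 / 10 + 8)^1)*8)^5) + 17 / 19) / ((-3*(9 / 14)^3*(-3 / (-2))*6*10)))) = -3382812977922408789777853919532886746156861149521322536889925 / 182360505843746427767425450065910357134441656928944427701946904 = -0.02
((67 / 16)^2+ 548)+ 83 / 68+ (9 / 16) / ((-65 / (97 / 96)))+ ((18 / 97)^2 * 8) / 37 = 566.75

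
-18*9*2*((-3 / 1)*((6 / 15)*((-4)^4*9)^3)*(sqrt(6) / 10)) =11888133931008*sqrt(6) / 25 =1164794484993.47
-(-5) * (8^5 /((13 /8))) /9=1310720 /117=11202.74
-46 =-46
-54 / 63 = -6 / 7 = -0.86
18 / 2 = 9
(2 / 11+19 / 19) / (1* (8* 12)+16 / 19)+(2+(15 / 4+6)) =11.76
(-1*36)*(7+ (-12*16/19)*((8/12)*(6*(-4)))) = -115380/19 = -6072.63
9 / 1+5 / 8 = 77 / 8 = 9.62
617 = 617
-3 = -3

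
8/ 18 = 4/ 9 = 0.44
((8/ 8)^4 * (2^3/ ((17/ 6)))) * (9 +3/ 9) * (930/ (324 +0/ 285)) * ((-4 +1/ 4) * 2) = -86800/ 153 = -567.32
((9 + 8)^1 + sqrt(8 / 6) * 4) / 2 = 4 * sqrt(3) / 3 + 17 / 2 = 10.81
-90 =-90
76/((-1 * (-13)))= 76/13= 5.85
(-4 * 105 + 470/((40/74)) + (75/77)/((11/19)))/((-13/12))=-4585818/11011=-416.48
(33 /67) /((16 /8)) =33 /134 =0.25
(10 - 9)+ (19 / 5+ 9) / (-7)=-29 / 35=-0.83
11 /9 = 1.22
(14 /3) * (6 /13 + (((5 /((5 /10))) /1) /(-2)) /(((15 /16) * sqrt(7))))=28 /13 -32 * sqrt(7) /9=-7.25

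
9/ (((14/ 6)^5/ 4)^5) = 7808611824626688/ 1341068619663964900807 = 0.00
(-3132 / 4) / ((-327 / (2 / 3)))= 1.60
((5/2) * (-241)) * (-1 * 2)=1205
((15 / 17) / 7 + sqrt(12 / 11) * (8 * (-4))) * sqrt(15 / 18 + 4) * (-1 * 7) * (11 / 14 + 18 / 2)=-685 * sqrt(174) / 476 + 2192 * sqrt(638) / 11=5014.38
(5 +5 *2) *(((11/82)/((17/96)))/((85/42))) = 66528/11849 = 5.61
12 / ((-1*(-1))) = 12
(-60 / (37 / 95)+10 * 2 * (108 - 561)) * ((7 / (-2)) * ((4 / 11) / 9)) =530320 / 407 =1303.00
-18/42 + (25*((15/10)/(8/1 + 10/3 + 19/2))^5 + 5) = 39062913343/8544921875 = 4.57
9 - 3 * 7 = -12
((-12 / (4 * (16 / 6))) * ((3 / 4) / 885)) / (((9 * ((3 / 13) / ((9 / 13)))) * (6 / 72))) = -9 / 2360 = -0.00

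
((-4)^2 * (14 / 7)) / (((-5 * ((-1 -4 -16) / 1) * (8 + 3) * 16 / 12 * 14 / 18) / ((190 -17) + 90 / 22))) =4.73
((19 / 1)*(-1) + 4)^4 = 50625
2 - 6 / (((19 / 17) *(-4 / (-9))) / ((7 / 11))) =-2377 / 418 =-5.69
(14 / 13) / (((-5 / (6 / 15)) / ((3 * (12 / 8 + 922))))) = -77574 / 325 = -238.69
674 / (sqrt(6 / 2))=674 * sqrt(3) / 3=389.13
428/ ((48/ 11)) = 1177/ 12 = 98.08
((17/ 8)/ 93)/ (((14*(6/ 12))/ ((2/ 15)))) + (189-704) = -20115883/ 39060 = -515.00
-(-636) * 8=5088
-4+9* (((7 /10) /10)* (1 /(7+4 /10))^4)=-29985001 /7496644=-4.00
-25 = -25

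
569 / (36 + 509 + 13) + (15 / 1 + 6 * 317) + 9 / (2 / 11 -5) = 56668273 / 29574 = 1916.15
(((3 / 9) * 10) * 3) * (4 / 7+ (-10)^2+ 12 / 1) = 7880 / 7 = 1125.71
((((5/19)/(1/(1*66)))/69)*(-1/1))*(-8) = 880/437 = 2.01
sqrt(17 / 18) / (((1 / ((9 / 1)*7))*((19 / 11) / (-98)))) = -11319*sqrt(34) / 19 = -3473.71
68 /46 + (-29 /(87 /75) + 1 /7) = -3764 /161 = -23.38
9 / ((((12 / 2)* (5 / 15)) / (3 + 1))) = 18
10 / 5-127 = -125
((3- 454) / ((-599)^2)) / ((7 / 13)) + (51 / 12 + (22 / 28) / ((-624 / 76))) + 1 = 576741943 / 111945912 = 5.15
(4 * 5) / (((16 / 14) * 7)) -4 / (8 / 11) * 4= -39 / 2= -19.50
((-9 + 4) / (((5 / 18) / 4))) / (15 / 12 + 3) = -16.94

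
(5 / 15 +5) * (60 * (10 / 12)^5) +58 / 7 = 232844 / 1701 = 136.89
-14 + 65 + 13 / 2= 115 / 2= 57.50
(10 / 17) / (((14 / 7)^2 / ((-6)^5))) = -19440 / 17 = -1143.53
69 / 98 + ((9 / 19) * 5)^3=9403521 / 672182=13.99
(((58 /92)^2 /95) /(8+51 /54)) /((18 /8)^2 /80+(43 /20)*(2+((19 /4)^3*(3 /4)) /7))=3875328 /240695247043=0.00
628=628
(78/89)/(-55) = -78/4895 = -0.02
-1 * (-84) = 84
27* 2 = 54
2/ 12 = 1/ 6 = 0.17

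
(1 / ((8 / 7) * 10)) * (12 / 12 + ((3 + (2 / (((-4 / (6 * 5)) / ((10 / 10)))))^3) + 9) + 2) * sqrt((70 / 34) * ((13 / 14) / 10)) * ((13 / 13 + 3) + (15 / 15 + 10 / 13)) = -11025 * sqrt(221) / 221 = -741.62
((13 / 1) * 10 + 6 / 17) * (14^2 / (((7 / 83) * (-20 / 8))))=-10299968 / 85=-121176.09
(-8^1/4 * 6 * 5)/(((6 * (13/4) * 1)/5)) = -200/13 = -15.38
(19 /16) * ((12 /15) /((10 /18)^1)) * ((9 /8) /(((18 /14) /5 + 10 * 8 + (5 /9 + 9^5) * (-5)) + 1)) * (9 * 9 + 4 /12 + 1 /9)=-7896609 /14876392640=-0.00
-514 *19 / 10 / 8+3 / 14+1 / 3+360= 200317 / 840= 238.47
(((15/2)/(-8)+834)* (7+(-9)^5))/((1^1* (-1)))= 393485409/8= 49185676.12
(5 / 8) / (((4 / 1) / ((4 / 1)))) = 5 / 8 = 0.62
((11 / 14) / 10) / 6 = 0.01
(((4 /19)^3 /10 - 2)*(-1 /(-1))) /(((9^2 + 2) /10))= -1652 /6859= -0.24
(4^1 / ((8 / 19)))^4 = 130321 / 16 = 8145.06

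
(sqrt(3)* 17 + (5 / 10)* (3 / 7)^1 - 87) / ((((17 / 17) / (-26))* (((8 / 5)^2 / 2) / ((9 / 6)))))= 1184625 / 448 - 16575* sqrt(3) / 32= 1747.10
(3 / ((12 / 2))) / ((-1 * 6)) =-1 / 12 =-0.08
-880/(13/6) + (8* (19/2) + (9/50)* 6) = -106949/325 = -329.07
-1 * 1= -1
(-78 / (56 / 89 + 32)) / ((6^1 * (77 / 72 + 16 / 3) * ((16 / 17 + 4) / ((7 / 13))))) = -1513 / 223124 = -0.01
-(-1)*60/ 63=20/ 21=0.95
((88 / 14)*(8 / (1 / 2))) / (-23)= -4.37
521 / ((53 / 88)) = 45848 / 53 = 865.06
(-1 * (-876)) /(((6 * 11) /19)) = 2774 /11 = 252.18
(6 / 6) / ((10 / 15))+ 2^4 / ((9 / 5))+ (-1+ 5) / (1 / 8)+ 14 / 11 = 8645 / 198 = 43.66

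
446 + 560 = 1006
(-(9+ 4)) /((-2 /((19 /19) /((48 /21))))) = 2.84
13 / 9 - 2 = -5 / 9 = -0.56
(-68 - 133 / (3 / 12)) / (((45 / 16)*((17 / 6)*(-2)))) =640 / 17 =37.65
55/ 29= 1.90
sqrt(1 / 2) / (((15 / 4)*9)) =2*sqrt(2) / 135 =0.02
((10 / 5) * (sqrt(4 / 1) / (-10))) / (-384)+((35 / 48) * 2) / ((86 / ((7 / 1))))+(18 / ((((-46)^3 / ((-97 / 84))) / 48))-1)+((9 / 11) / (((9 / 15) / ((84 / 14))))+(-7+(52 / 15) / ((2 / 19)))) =1285707426709 / 38673539520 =33.25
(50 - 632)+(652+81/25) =1831/25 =73.24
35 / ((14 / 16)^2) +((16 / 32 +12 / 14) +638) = 9591 / 14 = 685.07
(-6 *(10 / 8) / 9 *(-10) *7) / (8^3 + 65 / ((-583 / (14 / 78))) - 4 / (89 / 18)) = 9080225 / 79569389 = 0.11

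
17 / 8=2.12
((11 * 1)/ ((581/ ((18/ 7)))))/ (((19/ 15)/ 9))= 26730/ 77273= 0.35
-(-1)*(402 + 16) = 418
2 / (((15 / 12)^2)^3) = 8192 / 15625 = 0.52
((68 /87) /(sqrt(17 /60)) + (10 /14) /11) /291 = 5 /22407 + 8 * sqrt(255) /25317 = 0.01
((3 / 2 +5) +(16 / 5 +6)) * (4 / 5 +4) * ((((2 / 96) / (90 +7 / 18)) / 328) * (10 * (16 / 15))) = 942 / 1667675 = 0.00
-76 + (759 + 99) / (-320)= -12589 / 160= -78.68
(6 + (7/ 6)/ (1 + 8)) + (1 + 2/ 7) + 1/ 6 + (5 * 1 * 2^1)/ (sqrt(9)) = 2063/ 189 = 10.92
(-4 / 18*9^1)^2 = 4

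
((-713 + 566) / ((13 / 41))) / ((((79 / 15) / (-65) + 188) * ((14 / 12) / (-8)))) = 3099600 / 183221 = 16.92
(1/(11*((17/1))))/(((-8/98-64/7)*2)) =-49/169048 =-0.00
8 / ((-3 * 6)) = -4 / 9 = -0.44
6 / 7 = 0.86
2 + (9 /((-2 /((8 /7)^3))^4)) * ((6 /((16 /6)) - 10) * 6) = -1769761238974 /13841287201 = -127.86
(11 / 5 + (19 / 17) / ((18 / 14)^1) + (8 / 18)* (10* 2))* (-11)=-131.54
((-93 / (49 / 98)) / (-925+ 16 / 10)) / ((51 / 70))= 21700 / 78489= 0.28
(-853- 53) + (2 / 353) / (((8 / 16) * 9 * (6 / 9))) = -959452 / 1059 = -906.00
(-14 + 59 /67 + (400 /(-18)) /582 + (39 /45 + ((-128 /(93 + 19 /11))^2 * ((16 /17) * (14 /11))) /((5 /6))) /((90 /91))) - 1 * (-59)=1998891650346577 /40485981604050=49.37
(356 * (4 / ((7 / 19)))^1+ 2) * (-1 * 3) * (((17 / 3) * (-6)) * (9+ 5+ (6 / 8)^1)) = 40726815 / 7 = 5818116.43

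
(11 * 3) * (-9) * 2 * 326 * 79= -15297876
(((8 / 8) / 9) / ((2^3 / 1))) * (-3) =-1 / 24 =-0.04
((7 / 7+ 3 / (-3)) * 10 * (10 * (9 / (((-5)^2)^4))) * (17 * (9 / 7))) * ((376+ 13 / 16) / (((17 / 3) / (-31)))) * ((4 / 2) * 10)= 0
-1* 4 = -4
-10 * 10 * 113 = -11300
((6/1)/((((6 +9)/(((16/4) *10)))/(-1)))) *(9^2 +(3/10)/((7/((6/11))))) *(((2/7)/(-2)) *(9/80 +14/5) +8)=-132480918/13475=-9831.61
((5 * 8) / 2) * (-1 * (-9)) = 180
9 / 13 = 0.69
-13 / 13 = -1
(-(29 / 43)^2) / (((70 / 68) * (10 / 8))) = -114376 / 323575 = -0.35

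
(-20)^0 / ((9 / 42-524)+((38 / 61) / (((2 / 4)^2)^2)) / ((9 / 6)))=-2562 / 1324915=-0.00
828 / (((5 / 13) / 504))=5425056 / 5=1085011.20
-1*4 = -4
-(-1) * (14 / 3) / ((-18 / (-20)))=5.19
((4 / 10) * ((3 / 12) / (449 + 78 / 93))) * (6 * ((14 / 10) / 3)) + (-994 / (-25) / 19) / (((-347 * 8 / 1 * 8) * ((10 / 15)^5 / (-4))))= 2050405931 / 588412064000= 0.00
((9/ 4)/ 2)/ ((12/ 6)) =9/ 16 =0.56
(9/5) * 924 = 8316/5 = 1663.20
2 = 2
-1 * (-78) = 78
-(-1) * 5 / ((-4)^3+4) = -1 / 12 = -0.08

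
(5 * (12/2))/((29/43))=1290/29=44.48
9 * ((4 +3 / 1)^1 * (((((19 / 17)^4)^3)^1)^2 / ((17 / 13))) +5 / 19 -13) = 63661223464586916949152887379206535 / 109641920834619645199851829830083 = 580.63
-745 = -745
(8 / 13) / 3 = 8 / 39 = 0.21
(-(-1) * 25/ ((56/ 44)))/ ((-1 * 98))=-275/ 1372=-0.20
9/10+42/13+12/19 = 11763/2470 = 4.76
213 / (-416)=-213 / 416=-0.51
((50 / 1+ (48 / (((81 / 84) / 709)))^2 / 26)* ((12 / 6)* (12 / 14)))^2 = 40715323951543450160704 / 6036849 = 6744466186174848.86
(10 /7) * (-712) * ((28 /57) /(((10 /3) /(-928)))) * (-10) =-26429440 /19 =-1391023.16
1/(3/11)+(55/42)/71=3663/994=3.69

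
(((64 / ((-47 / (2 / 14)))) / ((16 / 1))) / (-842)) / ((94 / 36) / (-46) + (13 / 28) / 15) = -2070 / 3700169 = -0.00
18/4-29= -49/2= -24.50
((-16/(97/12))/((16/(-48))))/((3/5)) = 960/97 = 9.90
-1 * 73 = -73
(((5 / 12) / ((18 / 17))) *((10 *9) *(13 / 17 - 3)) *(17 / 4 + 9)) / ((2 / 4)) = -25175 / 12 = -2097.92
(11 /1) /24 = 11 /24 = 0.46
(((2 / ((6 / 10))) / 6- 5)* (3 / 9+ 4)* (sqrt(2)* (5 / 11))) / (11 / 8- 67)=0.19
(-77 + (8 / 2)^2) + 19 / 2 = -51.50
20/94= 10/47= 0.21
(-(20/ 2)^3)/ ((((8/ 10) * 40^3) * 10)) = -1/ 512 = -0.00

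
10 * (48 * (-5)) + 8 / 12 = -7198 / 3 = -2399.33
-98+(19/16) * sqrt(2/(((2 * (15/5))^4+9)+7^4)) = -98+19 * sqrt(1853)/29648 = -97.97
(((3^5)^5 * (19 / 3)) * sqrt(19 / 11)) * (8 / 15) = 14309763181704 * sqrt(209) / 55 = 3761342663567.49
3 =3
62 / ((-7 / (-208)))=12896 / 7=1842.29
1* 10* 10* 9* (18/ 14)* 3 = 24300/ 7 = 3471.43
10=10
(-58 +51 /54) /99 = -1027 /1782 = -0.58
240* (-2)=-480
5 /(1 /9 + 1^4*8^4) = 0.00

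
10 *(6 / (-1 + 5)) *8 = 120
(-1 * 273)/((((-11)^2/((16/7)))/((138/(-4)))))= 21528/121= 177.92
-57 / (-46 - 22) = 57 / 68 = 0.84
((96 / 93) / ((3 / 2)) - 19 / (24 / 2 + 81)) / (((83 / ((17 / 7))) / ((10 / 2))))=1275 / 18011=0.07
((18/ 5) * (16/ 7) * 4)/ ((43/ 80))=18432/ 301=61.24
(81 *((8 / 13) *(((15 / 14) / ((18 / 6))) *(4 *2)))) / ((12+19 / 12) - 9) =31104 / 1001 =31.07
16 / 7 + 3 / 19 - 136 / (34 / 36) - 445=-586.56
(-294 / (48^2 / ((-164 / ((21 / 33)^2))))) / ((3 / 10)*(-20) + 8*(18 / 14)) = 34727 / 2880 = 12.06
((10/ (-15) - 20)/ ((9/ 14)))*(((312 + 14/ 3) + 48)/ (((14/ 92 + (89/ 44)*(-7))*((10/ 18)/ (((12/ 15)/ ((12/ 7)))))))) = 960987104/ 1366875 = 703.05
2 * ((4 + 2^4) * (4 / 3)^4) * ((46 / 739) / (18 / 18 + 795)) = 117760 / 11911941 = 0.01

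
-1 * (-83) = 83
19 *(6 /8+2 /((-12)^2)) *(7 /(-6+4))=-7315 /144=-50.80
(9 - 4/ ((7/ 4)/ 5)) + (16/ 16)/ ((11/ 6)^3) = -21115/ 9317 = -2.27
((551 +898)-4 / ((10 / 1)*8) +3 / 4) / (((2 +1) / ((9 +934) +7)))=1377215 / 3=459071.67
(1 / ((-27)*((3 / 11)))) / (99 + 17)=-11 / 9396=-0.00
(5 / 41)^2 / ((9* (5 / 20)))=100 / 15129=0.01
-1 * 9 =-9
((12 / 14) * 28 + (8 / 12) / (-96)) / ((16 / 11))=38005 / 2304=16.50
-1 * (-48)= 48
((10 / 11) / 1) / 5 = 2 / 11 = 0.18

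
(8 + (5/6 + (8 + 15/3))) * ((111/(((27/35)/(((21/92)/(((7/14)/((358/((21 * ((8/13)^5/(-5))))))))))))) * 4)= -56374260881575/10174464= -5540759.78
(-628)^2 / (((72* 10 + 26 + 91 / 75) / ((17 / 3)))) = 167613200 / 56041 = 2990.90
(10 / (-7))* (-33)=330 / 7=47.14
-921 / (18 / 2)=-102.33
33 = 33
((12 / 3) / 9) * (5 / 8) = 5 / 18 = 0.28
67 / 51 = 1.31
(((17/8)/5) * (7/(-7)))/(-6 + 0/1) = 17/240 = 0.07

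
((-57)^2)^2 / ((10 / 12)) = 63336006 / 5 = 12667201.20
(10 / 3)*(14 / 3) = 140 / 9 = 15.56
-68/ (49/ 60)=-4080/ 49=-83.27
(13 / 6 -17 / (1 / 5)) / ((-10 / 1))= 497 / 60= 8.28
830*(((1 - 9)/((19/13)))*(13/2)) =-561080/19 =-29530.53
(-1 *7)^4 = 2401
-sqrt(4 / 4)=-1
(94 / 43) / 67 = 94 / 2881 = 0.03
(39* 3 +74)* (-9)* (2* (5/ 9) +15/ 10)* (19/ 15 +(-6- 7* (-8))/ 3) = -2414813/ 30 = -80493.77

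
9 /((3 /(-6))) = -18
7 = 7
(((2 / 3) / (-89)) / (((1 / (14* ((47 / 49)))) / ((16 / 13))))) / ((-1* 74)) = 1504 / 898989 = 0.00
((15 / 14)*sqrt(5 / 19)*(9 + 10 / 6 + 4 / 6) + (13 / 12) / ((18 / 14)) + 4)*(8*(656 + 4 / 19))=4347176 / 171 + 8478240*sqrt(95) / 2527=58123.17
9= 9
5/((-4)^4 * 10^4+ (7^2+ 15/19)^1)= 95/48640946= 0.00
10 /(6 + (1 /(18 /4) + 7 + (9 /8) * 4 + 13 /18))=45 /83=0.54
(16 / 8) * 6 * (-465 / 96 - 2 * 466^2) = -41694417 / 8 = -5211802.12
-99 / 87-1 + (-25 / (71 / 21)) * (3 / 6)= -24029 / 4118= -5.84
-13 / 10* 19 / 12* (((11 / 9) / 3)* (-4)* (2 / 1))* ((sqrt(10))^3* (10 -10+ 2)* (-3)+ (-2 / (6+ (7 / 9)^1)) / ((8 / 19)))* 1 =-10868* sqrt(10) / 27 -51623 / 10980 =-1277.58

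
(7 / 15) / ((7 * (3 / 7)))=7 / 45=0.16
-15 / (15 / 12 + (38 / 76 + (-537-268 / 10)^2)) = -1500 / 31787219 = -0.00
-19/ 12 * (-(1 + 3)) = 19/ 3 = 6.33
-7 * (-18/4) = 63/2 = 31.50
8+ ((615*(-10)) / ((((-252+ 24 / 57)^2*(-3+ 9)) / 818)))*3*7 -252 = -238625981 / 456968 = -522.19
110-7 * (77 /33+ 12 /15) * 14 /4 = 997 /30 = 33.23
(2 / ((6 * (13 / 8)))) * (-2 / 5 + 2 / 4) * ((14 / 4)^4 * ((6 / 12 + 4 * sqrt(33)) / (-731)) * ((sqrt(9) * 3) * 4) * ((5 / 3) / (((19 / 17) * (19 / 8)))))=-76832 * sqrt(33) / 201799 - 9604 / 201799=-2.23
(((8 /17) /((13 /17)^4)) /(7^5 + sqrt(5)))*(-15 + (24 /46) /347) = -19768421602146 /16097228954409551 + 1176201678*sqrt(5) /16097228954409551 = -0.00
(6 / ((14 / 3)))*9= 81 / 7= 11.57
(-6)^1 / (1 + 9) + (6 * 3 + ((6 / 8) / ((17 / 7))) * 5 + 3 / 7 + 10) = 69907 / 2380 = 29.37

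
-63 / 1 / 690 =-0.09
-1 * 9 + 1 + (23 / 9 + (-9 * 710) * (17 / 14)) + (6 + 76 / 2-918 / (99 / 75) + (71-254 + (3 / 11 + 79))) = -5904299 / 693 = -8519.91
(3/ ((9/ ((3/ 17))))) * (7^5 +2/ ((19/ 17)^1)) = 319367/ 323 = 988.75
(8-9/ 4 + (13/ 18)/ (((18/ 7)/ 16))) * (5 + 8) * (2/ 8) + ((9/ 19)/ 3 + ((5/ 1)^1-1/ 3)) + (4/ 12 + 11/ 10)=4869437/ 123120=39.55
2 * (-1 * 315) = -630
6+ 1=7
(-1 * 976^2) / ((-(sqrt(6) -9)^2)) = 952576 / (9 -sqrt(6))^2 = 22199.82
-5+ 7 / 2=-3 / 2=-1.50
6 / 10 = 3 / 5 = 0.60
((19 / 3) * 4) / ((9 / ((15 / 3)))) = 380 / 27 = 14.07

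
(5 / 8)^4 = 625 / 4096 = 0.15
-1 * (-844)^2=-712336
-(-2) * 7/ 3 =14/ 3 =4.67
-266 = -266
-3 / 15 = -0.20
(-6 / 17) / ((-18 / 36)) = 12 / 17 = 0.71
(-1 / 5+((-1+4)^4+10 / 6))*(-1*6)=-2474 / 5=-494.80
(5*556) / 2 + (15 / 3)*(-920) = -3210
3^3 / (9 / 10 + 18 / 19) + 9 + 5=372 / 13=28.62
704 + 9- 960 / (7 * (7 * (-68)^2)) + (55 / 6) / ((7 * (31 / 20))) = 940108819 / 1316973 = 713.84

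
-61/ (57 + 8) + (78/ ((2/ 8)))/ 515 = -0.33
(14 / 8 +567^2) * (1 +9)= 6429815 / 2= 3214907.50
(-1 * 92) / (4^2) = -23 / 4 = -5.75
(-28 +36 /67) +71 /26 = -43083 /1742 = -24.73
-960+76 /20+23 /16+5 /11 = -839791 /880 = -954.31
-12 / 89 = -0.13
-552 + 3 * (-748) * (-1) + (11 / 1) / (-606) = 1025341 / 606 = 1691.98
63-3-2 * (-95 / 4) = 215 / 2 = 107.50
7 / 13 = 0.54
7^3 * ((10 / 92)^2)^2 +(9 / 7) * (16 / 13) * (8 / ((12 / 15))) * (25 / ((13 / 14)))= 322413061375 / 756690064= 426.08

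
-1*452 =-452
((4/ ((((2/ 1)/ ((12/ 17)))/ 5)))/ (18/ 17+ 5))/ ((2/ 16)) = 960/ 103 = 9.32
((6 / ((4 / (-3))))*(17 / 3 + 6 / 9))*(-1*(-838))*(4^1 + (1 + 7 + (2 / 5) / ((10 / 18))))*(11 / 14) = -41771367 / 175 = -238693.53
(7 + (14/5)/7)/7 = 37/35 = 1.06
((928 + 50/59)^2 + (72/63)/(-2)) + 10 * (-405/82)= 862707.64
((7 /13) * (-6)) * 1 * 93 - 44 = -4478 /13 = -344.46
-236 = -236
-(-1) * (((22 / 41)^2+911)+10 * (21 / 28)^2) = 916.91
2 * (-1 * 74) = -148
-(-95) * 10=950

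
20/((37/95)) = 51.35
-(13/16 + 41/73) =-1605/1168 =-1.37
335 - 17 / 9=2998 / 9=333.11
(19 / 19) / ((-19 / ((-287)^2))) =-82369 / 19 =-4335.21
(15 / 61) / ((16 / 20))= 75 / 244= 0.31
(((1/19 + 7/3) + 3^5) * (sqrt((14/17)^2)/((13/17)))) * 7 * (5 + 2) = 9595082/741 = 12948.83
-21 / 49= -3 / 7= -0.43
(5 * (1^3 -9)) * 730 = -29200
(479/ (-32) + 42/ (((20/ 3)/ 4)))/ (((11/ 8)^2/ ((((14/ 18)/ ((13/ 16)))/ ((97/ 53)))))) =19434464/ 6866145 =2.83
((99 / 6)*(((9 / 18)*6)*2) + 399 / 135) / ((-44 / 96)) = -36704 / 165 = -222.45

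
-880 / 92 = -220 / 23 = -9.57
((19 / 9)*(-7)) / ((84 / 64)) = -304 / 27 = -11.26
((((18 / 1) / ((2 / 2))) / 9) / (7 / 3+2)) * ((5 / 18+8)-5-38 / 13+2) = 551 / 507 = 1.09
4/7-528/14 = -260/7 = -37.14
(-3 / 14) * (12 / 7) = -18 / 49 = -0.37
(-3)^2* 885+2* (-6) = 7953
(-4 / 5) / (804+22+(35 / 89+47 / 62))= -22072 / 22821105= -0.00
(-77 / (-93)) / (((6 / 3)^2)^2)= 77 / 1488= 0.05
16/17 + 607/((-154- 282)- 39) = -2719/8075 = -0.34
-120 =-120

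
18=18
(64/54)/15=32/405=0.08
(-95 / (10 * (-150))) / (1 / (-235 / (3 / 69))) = -20539 / 60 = -342.32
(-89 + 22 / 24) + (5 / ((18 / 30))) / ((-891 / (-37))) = -938087 / 10692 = -87.74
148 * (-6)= -888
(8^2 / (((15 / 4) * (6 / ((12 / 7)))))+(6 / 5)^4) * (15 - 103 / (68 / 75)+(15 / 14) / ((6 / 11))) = -8391872 / 12495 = -671.62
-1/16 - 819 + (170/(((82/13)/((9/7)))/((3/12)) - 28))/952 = -1123783/1372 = -819.08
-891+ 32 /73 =-65011 /73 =-890.56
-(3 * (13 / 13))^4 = -81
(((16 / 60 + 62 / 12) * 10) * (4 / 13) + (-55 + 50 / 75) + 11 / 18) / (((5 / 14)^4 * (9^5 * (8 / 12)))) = -83161036 / 1439319375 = -0.06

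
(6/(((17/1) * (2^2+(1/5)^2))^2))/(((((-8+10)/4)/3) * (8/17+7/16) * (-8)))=-45000/42833999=-0.00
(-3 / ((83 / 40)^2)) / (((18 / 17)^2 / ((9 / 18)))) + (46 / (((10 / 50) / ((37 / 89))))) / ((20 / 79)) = 12494507287 / 33108534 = 377.38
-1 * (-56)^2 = -3136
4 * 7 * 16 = 448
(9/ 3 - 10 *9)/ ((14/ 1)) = -87/ 14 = -6.21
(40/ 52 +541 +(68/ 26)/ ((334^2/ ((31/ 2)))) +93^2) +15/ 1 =13350464827/ 1450228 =9205.77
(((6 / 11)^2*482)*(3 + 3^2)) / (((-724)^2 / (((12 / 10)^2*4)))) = 1874016 / 99102025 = 0.02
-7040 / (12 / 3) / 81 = -1760 / 81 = -21.73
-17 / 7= -2.43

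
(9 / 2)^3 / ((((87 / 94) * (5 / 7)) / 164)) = 3277827 / 145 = 22605.70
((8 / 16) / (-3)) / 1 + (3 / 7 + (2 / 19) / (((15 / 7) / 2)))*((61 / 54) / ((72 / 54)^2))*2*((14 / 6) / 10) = -4289 / 410400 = -0.01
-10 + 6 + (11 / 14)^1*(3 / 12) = -213 / 56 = -3.80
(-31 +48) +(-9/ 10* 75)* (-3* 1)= 439/ 2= 219.50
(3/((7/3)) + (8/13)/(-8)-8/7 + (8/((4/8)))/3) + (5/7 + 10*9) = 26239/273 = 96.11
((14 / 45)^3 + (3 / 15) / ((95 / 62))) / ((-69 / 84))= -0.20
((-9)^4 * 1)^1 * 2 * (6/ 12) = 6561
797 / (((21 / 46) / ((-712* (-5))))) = 130516720 / 21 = 6215081.90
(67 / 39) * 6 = 134 / 13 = 10.31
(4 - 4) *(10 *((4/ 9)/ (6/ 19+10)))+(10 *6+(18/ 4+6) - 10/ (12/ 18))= 111/ 2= 55.50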